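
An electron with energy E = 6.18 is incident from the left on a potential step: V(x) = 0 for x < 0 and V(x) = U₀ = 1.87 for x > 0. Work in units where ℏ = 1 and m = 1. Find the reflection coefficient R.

The wavenumbers are k₁ = √(2mE)/ℏ = 3.516 on the left and k₂ = √(2m(E − U₀))/ℏ = 2.936 on the right.
Continuity of ψ and ψ′ at the step yields the reflection amplitude r = (k₁ − k₂)/(k₁ + k₂) = 0.08985; thus R = |r|² = 0.008073, T = 0.9919.

R = 0.00807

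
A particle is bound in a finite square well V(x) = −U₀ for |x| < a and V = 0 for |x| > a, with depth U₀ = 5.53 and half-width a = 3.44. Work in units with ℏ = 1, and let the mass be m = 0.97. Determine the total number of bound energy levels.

The dimensionless depth is z₀ = a√(2mU₀)/ℏ = 3.44 × √(10.73) = 11.27.
A new bound state (alternating even/odd) appears each time z₀ passes a multiple of π/2, so N = ⌊2z₀/π⌋ + 1 = ⌊7.173⌋ + 1 = 8.

N = 8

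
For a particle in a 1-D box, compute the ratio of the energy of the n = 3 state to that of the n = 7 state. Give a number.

0.183673

Since E_n ∝ n², the ratio is (3/7)² = 0.183673.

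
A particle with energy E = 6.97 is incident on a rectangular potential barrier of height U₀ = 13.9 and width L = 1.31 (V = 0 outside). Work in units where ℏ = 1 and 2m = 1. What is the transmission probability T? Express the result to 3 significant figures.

T = 0.00403

Since E < U₀ the interior solution is evanescent with decay constant κ = √(2m(U₀ − E))/ℏ = 2.632.
κL = 3.449, sinh(κL) = 15.71.
Matching ψ, ψ′ at both faces gives T = [1 + U₀² sinh²(κL) / (4E(U₀ − E))]⁻¹ = 1/247.9 = 0.00403.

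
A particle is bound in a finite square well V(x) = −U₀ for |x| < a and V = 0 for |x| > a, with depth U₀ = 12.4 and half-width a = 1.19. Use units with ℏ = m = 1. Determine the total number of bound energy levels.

N = 4

The dimensionless depth is z₀ = a√(2mU₀)/ℏ = 1.19 × √(24.80) = 5.926.
The even/odd transcendental equations gain one root per π/2 in z₀, giving N = 1 + ⌊2z₀/π⌋ = 1 + ⌊3.773⌋ = 4.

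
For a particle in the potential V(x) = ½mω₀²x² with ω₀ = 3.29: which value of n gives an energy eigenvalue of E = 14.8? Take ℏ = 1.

E_n = ℏω₀(n + ½) ⇒ n = E/(ℏω₀) − ½ = 14.8/3.29 − 0.5 = 3.998 → n = 4.

n = 4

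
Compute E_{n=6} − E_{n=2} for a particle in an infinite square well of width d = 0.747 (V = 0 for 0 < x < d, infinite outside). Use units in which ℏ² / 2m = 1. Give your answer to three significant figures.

ΔE = 566

E_n = n²π²ℏ²/(2md²), so ΔE = (6² − 2²) π²ℏ²/(2md²).
ΔE = 32 × π² / (2 × 0.5 × 0.747²) = 566.0.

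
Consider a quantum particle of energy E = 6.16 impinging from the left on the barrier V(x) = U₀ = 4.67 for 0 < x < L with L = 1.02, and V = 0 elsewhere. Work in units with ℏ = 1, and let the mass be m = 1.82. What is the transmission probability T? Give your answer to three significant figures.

T = 0.778

Above the barrier the interior wavenumber is k₂ = √(2m(E − U₀))/ℏ = 2.329, giving phase k₂L = 2.375.
T = [1 + U₀² sin²(k₂L) / (4E(E − U₀))]⁻¹ = 1/1.286 = 0.778.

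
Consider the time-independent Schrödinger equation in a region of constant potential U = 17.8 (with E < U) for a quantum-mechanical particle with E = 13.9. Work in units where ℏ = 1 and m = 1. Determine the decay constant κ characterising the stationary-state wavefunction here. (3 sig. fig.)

κ = 2.79

Since E < U the TISE in this region is ψ'' = κ²ψ with κ = √(2m(U − E))/ℏ.
κ = √(2 × 1 × 3.9) = 2.793.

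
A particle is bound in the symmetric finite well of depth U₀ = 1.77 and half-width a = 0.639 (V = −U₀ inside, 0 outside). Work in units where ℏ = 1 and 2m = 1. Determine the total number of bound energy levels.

N = 1

Define the well-strength parameter z₀ = (a/ℏ)√(2mU₀) = 0.639 × √(2·0.5·1.77) = 0.8501.
The even/odd transcendental equations gain one root per π/2 in z₀, giving N = 1 + ⌊2z₀/π⌋ = 1 + ⌊0.5412⌋ = 1.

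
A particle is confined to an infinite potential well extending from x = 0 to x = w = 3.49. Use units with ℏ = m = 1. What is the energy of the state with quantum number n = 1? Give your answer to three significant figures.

Requiring ψ(0) = ψ(w) = 0 quantises k = nπ/w, hence E_n = ℏ²k²/2m = n²π²ℏ²/(2mw²).
E_1 = 1² × π² / (2 × 1 × 3.49²) = 0.4052.

E = 0.405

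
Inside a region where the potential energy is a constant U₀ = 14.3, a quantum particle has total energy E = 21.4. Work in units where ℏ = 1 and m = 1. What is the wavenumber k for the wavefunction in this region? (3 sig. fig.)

k = 3.77

With E > U₀ the solution is oscillatory, ψ ∝ e^{±ikx} with k = √(2m(E − U₀))/ℏ.
k = √(2 × 1 × 7.1) = 3.768.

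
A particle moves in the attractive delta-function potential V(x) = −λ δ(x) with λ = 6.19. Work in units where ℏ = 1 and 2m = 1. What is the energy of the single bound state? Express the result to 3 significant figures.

For x ≠ 0 the bound state is ψ ∝ e^{−κ|x|}; integrating the TISE across the delta gives the cusp condition 2κ = 2mλ/ℏ², so κ = 3.095.
Then E = −ℏ²κ²/(2m) = −mλ²/(2ℏ²) = -9.579.

E = -9.58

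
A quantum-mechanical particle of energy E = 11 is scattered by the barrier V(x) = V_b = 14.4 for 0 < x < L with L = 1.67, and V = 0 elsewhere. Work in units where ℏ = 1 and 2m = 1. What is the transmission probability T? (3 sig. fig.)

T = 0.00609

Since E < V_b the interior solution is evanescent with decay constant κ = √(2m(V_b − E))/ℏ = 1.844.
κL = 3.079, sinh(κL) = 10.85.
The exact tunnelling result is T⁻¹ = 1 + V_b² sinh²(κL) / [4E(V_b − E)] = 164.1, so T = 0.00609.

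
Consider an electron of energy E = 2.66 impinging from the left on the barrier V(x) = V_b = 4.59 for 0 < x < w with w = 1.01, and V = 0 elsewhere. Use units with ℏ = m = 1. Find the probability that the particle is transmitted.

Since E < V_b the interior solution is evanescent with decay constant κ = √(2m(V_b − E))/ℏ = 1.965.
κw = 1.984, sinh(κw) = 3.568.
Matching ψ, ψ′ at both faces gives T = [1 + V_b² sinh²(κw) / (4E(V_b − E))]⁻¹ = 1/14.06 = 0.0711.

T = 0.0711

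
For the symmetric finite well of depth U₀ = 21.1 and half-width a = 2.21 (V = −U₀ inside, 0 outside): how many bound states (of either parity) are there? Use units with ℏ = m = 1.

N = 10

The dimensionless depth is z₀ = a√(2mU₀)/ℏ = 2.21 × √(42.20) = 14.36.
A new bound state (alternating even/odd) appears each time z₀ passes a multiple of π/2, so N = ⌊2z₀/π⌋ + 1 = ⌊9.140⌋ + 1 = 10.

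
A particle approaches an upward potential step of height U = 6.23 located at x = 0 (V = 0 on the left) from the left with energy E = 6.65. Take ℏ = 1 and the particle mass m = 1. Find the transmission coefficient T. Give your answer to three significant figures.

The wavenumbers are k₁ = √(2mE)/ℏ = 3.647 on the left and k₂ = √(2m(E − U))/ℏ = 0.9165 on the right.
Continuity of ψ and ψ′ at the step yields the reflection amplitude r = (k₁ − k₂)/(k₁ + k₂) = 0.5983; thus R = |r|² = 0.3580, T = 0.6420.

T = 0.642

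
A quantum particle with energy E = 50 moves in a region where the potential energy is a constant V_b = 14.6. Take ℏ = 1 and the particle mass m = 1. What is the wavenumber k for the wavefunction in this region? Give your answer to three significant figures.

With E > V_b the solution is oscillatory, ψ ∝ e^{±ikx} with k = √(2m(E − V_b))/ℏ.
k = √(2 × 1 × 35.4) = 8.414.

k = 8.41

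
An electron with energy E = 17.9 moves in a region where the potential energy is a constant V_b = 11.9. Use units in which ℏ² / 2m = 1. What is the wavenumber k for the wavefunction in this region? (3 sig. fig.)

With E > V_b the solution is oscillatory, ψ ∝ e^{±ikx} with k = √(2m(E − V_b))/ℏ.
k = √(2 × 0.5 × 6) = 2.449.

k = 2.45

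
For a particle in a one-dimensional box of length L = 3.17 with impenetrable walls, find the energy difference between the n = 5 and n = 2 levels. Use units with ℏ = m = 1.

ΔE = 10.3

E_n = n²π²ℏ²/(2mL²), so ΔE = (5² − 2²) π²ℏ²/(2mL²).
ΔE = 21 × π² / (2 × 1 × 3.17²) = 10.31.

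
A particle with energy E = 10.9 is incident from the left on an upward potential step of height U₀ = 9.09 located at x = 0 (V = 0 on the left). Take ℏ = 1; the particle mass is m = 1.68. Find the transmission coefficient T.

T = 0.823

On each side the TISE gives plane waves with k = √(2m(E − V))/ℏ: k₁ = √(2·1.68·10.9) = 6.052, k₂ = √(2·1.68·1.81) = 2.466.
Continuity of ψ and ψ′ at the step yields the reflection amplitude r = (k₁ − k₂)/(k₁ + k₂) = 0.4210; thus R = |r|² = 0.1772, T = 0.8228.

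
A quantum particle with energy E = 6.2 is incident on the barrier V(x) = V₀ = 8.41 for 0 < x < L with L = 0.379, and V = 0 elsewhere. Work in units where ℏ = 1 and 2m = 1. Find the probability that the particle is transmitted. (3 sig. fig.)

T = 0.687

E < V₀: inside the barrier ψ ∝ e^{±κx} with κ = √(2m(V₀ − E))/ℏ = 1.487.
κL = 0.5634, sinh(κL) = 0.5937.
Matching ψ, ψ′ at both faces gives T = [1 + V₀² sinh²(κL) / (4E(V₀ − E))]⁻¹ = 1/1.455 = 0.687.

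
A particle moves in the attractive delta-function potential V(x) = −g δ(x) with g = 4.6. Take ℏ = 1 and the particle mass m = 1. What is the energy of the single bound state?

For x ≠ 0 the bound state is ψ ∝ e^{−κ|x|}; integrating the TISE across the delta gives the cusp condition 2κ = 2mg/ℏ², so κ = 4.600.
Then E = −ℏ²κ²/(2m) = −mg²/(2ℏ²) = -10.58.

E = -10.6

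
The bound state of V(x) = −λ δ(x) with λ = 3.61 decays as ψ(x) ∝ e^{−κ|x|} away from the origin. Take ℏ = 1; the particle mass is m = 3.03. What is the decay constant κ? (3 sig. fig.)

κ = 10.9

Integrate −(ℏ²/2m)ψ'' − λδ(x)ψ = Eψ from −ε to +ε: the ψ'' term gives ψ'(0⁺) − ψ'(0⁻) and the δ term gives −(2mλ/ℏ²)ψ(0).
With ψ ∝ e^{−κ|x|} this yields −2κ = −2mλ/ℏ², so κ = mλ/ℏ² = 10.94.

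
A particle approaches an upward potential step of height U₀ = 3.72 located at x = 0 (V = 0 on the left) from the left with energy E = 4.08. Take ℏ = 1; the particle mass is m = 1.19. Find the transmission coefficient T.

T = 0.706

The wavenumbers are k₁ = √(2mE)/ℏ = 3.116 on the left and k₂ = √(2m(E − U₀))/ℏ = 0.9256 on the right.
Matching ψ and ψ′ at x = 0 gives r = (k₁ − k₂)/(k₁ + k₂), so R = r² = 0.2937 and T = 1 − R = 0.7063.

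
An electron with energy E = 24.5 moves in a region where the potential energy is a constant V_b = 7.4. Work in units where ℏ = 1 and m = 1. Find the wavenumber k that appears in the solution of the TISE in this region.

With E > V_b the solution is oscillatory, ψ ∝ e^{±ikx} with k = √(2m(E − V_b))/ℏ.
k = √(2 × 1 × 17.1) = 5.848.

k = 5.85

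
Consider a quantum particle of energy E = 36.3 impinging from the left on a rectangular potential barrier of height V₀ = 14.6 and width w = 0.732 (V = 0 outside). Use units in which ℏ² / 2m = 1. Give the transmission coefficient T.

Above the barrier the interior wavenumber is k₂ = √(2m(E − V₀))/ℏ = 4.658, giving phase k₂w = 3.410.
T = [1 + V₀² sin²(k₂w) / (4E(E − V₀))]⁻¹ = 1/1.005 = 0.995.

T = 0.995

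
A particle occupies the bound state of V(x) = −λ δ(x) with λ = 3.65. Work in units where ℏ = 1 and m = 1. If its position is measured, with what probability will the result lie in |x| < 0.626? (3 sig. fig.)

The normalised bound state is ψ = √κ e^{−κ|x|} with κ = mλ/ℏ² = 3.650.
P(|x| < d) = ∫_{−d}^{d} κ e^{−2κ|x|} dx = 1 − e^{−2κd} = 1 − e^{−4.570} = 0.9896.

P = 0.990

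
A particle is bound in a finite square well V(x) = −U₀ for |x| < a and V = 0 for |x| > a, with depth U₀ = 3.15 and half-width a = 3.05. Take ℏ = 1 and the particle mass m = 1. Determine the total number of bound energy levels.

N = 5

The dimensionless depth is z₀ = a√(2mU₀)/ℏ = 3.05 × √(6.300) = 7.655.
The even/odd transcendental equations gain one root per π/2 in z₀, giving N = 1 + ⌊2z₀/π⌋ = 1 + ⌊4.874⌋ = 5.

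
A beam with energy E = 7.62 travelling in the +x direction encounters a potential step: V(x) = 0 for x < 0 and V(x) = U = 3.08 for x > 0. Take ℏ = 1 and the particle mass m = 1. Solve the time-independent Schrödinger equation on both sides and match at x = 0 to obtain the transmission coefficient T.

T = 0.983

On each side the TISE gives plane waves with k = √(2m(E − V))/ℏ: k₁ = √(2·1·7.62) = 3.904, k₂ = √(2·1·4.54) = 3.013.
Matching ψ and ψ′ at x = 0 gives r = (k₁ − k₂)/(k₁ + k₂), so R = r² = 0.01657 and T = 1 − R = 0.9834.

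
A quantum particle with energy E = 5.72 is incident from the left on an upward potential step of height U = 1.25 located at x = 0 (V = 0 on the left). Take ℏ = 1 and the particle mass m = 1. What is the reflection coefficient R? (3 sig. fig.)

R = 0.00379

The wavenumbers are k₁ = √(2mE)/ℏ = 3.382 on the left and k₂ = √(2m(E − U))/ℏ = 2.990 on the right.
Matching ψ and ψ′ at x = 0 gives r = (k₁ − k₂)/(k₁ + k₂), so R = r² = 0.003791 and T = 1 − R = 0.9962.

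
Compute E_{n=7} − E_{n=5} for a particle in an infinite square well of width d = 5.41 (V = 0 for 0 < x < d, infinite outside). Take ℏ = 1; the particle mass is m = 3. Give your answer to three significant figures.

E_n = n²π²ℏ²/(2md²), so ΔE = (7² − 5²) π²ℏ²/(2md²).
ΔE = 24 × π² / (2 × 3 × 5.41²) = 1.349.

ΔE = 1.35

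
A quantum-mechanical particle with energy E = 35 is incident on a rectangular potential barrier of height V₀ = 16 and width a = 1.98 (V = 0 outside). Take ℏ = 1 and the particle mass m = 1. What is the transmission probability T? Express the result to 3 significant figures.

T = 0.988

E > V₀: inside the barrier k₂ = √(2m(E − V₀))/ℏ = 6.164, k₂a = 12.21.
T = [1 + V₀² sin²(k₂a) / (4E(E − V₀))]⁻¹ = 1/1.012 = 0.988.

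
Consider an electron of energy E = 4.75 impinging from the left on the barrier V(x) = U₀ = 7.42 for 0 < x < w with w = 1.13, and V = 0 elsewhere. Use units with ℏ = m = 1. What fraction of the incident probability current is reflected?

E < U₀: inside the barrier ψ ∝ e^{±κx} with κ = √(2m(U₀ − E))/ℏ = 2.311.
κw = 2.611, sinh(κw) = 6.771.
Matching ψ, ψ′ at both faces gives T = [1 + U₀² sinh²(κw) / (4E(U₀ − E))]⁻¹ = 1/50.76 = 0.0197.
R = 1 − T = 0.980.

R = 0.980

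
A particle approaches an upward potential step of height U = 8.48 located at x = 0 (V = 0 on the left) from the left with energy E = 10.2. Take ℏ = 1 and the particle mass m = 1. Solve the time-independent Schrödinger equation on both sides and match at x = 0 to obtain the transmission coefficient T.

T = 0.825

The wavenumbers are k₁ = √(2mE)/ℏ = 4.517 on the left and k₂ = √(2m(E − U))/ℏ = 1.855 on the right.
Matching ψ and ψ′ at x = 0 gives r = (k₁ − k₂)/(k₁ + k₂), so R = r² = 0.1746 and T = 1 − R = 0.8254.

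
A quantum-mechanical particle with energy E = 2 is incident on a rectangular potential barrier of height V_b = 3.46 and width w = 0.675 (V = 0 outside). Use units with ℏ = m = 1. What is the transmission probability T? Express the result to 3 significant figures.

T = 0.324

E < V_b: inside the barrier ψ ∝ e^{±κx} with κ = √(2m(V_b − E))/ℏ = 1.709.
κw = 1.153, sinh(κw) = 1.427.
The exact tunnelling result is T⁻¹ = 1 + V_b² sinh²(κw) / [4E(V_b − E)] = 3.086, so T = 0.324.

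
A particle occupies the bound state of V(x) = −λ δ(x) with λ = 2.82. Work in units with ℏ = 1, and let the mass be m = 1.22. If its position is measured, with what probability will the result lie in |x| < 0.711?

The normalised bound state is ψ = √κ e^{−κ|x|} with κ = mλ/ℏ² = 3.440.
P(|x| < d) = ∫_{−d}^{d} κ e^{−2κ|x|} dx = 1 − e^{−2κd} = 1 − e^{−4.892} = 0.9925.

P = 0.992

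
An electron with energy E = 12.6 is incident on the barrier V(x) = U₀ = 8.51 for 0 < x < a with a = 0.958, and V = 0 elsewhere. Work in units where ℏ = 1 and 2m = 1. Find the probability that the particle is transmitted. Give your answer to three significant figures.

T = 0.766

E > U₀: inside the barrier k₂ = √(2m(E − U₀))/ℏ = 2.022, k₂a = 1.937.
T = [1 + U₀² sin²(k₂a) / (4E(E − U₀))]⁻¹ = 1/1.306 = 0.766.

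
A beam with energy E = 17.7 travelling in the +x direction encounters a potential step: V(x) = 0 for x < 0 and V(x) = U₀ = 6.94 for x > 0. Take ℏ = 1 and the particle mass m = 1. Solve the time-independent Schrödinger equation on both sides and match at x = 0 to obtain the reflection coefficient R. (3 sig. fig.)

R = 0.0153

The wavenumbers are k₁ = √(2mE)/ℏ = 5.950 on the left and k₂ = √(2m(E − U₀))/ℏ = 4.639 on the right.
Matching ψ and ψ′ at x = 0 gives r = (k₁ − k₂)/(k₁ + k₂), so R = r² = 0.01532 and T = 1 − R = 0.9847.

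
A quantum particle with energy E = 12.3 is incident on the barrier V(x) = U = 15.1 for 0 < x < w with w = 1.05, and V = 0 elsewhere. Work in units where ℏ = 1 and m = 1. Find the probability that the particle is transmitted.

E < U: inside the barrier ψ ∝ e^{±κx} with κ = √(2m(U − E))/ℏ = 2.366.
κw = 2.485, sinh(κw) = 5.957.
Matching ψ, ψ′ at both faces gives T = [1 + U² sinh²(κw) / (4E(U − E))]⁻¹ = 1/59.74 = 0.0167.

T = 0.0167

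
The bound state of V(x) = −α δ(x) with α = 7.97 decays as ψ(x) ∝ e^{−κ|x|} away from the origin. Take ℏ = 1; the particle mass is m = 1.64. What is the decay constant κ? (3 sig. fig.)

κ = 13.1

Integrate −(ℏ²/2m)ψ'' − αδ(x)ψ = Eψ from −ε to +ε: the ψ'' term gives ψ'(0⁺) − ψ'(0⁻) and the δ term gives −(2mα/ℏ²)ψ(0).
With ψ ∝ e^{−κ|x|} this yields −2κ = −2mα/ℏ², so κ = mα/ℏ² = 13.07.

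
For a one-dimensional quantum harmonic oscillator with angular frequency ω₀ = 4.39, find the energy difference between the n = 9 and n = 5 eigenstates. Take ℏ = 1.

E_n = ℏω₀(n + ½), so ΔE = (9 − 5) ℏω₀ = 4 × 4.39 = 17.56.

ΔE = 17.6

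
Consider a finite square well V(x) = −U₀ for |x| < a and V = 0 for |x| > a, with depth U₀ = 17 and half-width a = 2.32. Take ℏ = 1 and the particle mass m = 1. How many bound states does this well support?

Define the well-strength parameter z₀ = (a/ℏ)√(2mU₀) = 2.32 × √(2·1·17) = 13.53.
A new bound state (alternating even/odd) appears each time z₀ passes a multiple of π/2, so N = ⌊2z₀/π⌋ + 1 = ⌊8.612⌋ + 1 = 9.

N = 9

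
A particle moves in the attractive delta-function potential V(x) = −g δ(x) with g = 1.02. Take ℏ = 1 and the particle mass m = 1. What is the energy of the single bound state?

E = -0.520

For x ≠ 0 the bound state is ψ ∝ e^{−κ|x|}; integrating the TISE across the delta gives the cusp condition 2κ = 2mg/ℏ², so κ = 1.020.
Then E = −ℏ²κ²/(2m) = −mg²/(2ℏ²) = -0.5202.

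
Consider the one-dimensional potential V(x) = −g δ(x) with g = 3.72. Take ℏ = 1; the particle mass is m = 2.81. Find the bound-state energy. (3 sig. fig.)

E = -19.4

For x ≠ 0 the bound state is ψ ∝ e^{−κ|x|}; integrating the TISE across the delta gives the cusp condition 2κ = 2mg/ℏ², so κ = 10.45.
Then E = −ℏ²κ²/(2m) = −mg²/(2ℏ²) = -19.44.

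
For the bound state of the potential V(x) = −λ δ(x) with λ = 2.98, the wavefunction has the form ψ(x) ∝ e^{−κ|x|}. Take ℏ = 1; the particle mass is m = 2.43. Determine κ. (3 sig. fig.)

Integrating the TISE across x = 0 gives the cusp condition ψ'(0⁺) − ψ'(0⁻) = −(2mλ/ℏ²)ψ(0).
With ψ ∝ e^{−κ|x|} this yields −2κ = −2mλ/ℏ², so κ = mλ/ℏ² = 7.241.

κ = 7.24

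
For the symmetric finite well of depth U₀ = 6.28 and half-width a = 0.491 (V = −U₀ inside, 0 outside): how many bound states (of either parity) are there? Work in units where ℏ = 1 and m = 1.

Define the well-strength parameter z₀ = (a/ℏ)√(2mU₀) = 0.491 × √(2·1·6.28) = 1.740.
The even/odd transcendental equations gain one root per π/2 in z₀, giving N = 1 + ⌊2z₀/π⌋ = 1 + ⌊1.108⌋ = 2.

N = 2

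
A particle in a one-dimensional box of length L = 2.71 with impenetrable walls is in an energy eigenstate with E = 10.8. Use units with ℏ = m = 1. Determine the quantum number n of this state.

n = 4

From E_n = n²π²ℏ²/(2mL²) invert to n = √(2mL²E)/(πℏ).
n = (2.71/π) × √(2 × 1 × 10.8) = 4.009 → n = 4.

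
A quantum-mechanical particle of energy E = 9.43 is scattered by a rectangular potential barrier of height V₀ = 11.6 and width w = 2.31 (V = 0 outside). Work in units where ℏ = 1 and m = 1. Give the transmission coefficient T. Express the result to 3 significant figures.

T = 0.000161

E < V₀: inside the barrier ψ ∝ e^{±κx} with κ = √(2m(V₀ − E))/ℏ = 2.083.
κw = 4.812, sinh(κw) = 61.51.
The exact tunnelling result is T⁻¹ = 1 + V₀² sinh²(κw) / [4E(V₀ − E)] = 6220, so T = 0.000161.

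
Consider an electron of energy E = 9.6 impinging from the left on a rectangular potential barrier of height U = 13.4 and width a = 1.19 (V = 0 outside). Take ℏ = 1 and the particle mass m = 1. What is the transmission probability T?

T = 0.00459

E < U: inside the barrier ψ ∝ e^{±κx} with κ = √(2m(U − E))/ℏ = 2.757.
κa = 3.281, sinh(κa) = 13.28.
The exact tunnelling result is T⁻¹ = 1 + U² sinh²(κa) / [4E(U − E)] = 217.9, so T = 0.00459.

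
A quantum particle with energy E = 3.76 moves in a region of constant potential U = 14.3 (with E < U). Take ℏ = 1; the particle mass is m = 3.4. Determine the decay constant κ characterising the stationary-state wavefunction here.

κ = 8.47

Since E < U the TISE in this region is ψ'' = κ²ψ with κ = √(2m(U − E))/ℏ.
κ = √(2 × 3.4 × 10.54) = 8.466.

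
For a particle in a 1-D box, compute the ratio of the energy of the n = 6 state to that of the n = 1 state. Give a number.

36

Since E_n ∝ n², the ratio is (6/1)² = 36.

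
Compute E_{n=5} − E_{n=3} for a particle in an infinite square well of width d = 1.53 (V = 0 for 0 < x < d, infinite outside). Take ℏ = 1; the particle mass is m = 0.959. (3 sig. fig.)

ΔE = 35.2

E_n = n²π²ℏ²/(2md²), so ΔE = (5² − 3²) π²ℏ²/(2md²).
ΔE = 16 × π² / (2 × 0.959 × 1.53²) = 35.17.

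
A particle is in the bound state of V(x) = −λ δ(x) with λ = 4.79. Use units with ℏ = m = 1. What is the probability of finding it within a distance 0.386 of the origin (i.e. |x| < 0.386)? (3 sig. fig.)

P = 0.975

The normalised bound state is ψ = √κ e^{−κ|x|} with κ = mλ/ℏ² = 4.790.
P(|x| < d) = ∫_{−d}^{d} κ e^{−2κ|x|} dx = 1 − e^{−2κd} = 1 − e^{−3.698} = 0.9752.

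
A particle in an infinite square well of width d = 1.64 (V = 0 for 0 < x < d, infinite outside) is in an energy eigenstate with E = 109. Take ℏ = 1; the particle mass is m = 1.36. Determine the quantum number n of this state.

n = 9

For an infinite well E_n = n²π²ℏ²/(2md²), so n = (d/πℏ)√(2mE).
n = (1.64/π) × √(2 × 1.36 × 109) = 8.989 → n = 9.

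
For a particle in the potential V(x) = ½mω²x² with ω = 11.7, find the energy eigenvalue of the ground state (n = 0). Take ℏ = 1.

E = 5.85

Using E_n = (n + ½)ℏω: E_0 = 0.5 × 11.7 = 5.850.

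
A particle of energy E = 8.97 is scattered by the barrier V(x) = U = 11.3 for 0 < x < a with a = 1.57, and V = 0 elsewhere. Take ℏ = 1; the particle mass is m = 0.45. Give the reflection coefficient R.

E < U: inside the barrier ψ ∝ e^{±κx} with κ = √(2m(U − E))/ℏ = 1.448.
κa = 2.274, sinh(κa) = 4.805.
Matching ψ, ψ′ at both faces gives T = [1 + U² sinh²(κa) / (4E(U − E))]⁻¹ = 1/36.27 = 0.0276.
R = 1 − T = 0.972.

R = 0.972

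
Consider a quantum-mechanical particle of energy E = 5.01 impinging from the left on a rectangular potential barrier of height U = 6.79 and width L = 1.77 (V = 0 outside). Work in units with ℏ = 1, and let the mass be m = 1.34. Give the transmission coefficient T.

T = 0.00136

E < U: inside the barrier ψ ∝ e^{±κx} with κ = √(2m(U − E))/ℏ = 2.184.
κL = 3.866, sinh(κL) = 23.86.
The exact tunnelling result is T⁻¹ = 1 + U² sinh²(κL) / [4E(U − E)] = 737.0, so T = 0.00136.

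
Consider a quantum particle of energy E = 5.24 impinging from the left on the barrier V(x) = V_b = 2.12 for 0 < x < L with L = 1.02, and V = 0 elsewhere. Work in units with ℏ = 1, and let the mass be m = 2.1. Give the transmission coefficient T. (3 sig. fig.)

T = 0.982

E > V_b: inside the barrier k₂ = √(2m(E − V_b))/ℏ = 3.620, k₂L = 3.692.
Matching at both interfaces gives T⁻¹ = 1 + V_b² sin²(k₂L) / [4E(E − V_b)] = 1.019, hence T = 0.982.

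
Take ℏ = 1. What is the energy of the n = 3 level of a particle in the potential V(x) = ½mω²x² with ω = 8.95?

Using E_n = (n + ½)ℏω: E_3 = 3.5 × 8.95 = 31.33.

E = 31.3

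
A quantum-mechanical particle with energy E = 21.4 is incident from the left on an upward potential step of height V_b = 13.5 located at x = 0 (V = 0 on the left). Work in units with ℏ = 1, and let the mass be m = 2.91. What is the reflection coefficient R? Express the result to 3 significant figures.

R = 0.0596

On each side the TISE gives plane waves with k = √(2m(E − V))/ℏ: k₁ = √(2·2.91·21.4) = 11.16, k₂ = √(2·2.91·7.9) = 6.781.
Continuity of ψ and ψ′ at the step yields the reflection amplitude r = (k₁ − k₂)/(k₁ + k₂) = 0.2441; thus R = |r|² = 0.05959, T = 0.9404.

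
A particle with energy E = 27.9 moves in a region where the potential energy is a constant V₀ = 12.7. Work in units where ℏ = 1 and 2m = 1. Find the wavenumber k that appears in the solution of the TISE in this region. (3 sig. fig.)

With E > V₀ the solution is oscillatory, ψ ∝ e^{±ikx} with k = √(2m(E − V₀))/ℏ.
k = √(2 × 0.5 × 15.2) = 3.899.

k = 3.90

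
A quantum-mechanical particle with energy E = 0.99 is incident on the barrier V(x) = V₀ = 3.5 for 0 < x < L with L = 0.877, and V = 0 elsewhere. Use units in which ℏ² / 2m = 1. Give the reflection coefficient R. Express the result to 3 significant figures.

E < V₀: inside the barrier ψ ∝ e^{±κx} with κ = √(2m(V₀ − E))/ℏ = 1.584.
κL = 1.389, sinh(κL) = 1.882.
The exact tunnelling result is T⁻¹ = 1 + V₀² sinh²(κL) / [4E(V₀ − E)] = 5.364, so T = 0.186.
R = 1 − T = 0.814.

R = 0.814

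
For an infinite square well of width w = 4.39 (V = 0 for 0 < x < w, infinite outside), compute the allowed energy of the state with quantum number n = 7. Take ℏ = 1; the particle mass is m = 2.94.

The infinite-well eigenfunctions ψ_n = √(2/w) sin(nπx/w) vanish at both walls, giving E_n = n²π²ℏ²/(2mw²).
E_7 = 7² × π² / (2 × 2.94 × 4.39²) = 4.268.

E = 4.27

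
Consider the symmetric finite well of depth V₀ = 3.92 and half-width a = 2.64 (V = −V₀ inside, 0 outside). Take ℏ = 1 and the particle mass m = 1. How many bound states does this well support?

Define the well-strength parameter z₀ = (a/ℏ)√(2mV₀) = 2.64 × √(2·1·3.92) = 7.392.
The even/odd transcendental equations gain one root per π/2 in z₀, giving N = 1 + ⌊2z₀/π⌋ = 1 + ⌊4.706⌋ = 5.

N = 5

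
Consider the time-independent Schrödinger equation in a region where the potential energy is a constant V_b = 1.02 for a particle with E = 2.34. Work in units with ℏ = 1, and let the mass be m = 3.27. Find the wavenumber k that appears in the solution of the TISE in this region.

k = 2.94

With E > V_b the solution is oscillatory, ψ ∝ e^{±ikx} with k = √(2m(E − V_b))/ℏ.
k = √(2 × 3.27 × 1.32) = 2.938.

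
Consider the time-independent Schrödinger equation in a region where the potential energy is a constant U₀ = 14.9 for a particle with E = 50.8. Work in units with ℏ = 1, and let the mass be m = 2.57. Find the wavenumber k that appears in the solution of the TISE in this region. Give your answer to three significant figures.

k = 13.6

With E > U₀ the solution is oscillatory, ψ ∝ e^{±ikx} with k = √(2m(E − U₀))/ℏ.
k = √(2 × 2.57 × 35.9) = 13.58.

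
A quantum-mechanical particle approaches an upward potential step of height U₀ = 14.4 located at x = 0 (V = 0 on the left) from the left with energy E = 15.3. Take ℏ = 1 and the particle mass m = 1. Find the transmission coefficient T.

On each side the TISE gives plane waves with k = √(2m(E − V))/ℏ: k₁ = √(2·1·15.3) = 5.532, k₂ = √(2·1·0.9) = 1.342.
Matching ψ and ψ′ at x = 0 gives r = (k₁ − k₂)/(k₁ + k₂), so R = r² = 0.3716 and T = 1 − R = 0.6284.

T = 0.628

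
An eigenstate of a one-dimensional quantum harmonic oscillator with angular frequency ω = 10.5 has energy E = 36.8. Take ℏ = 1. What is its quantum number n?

Invert E_n = (n + ½)ℏω: n = E/ℏω − ½ = 3.005, so n = 3.

n = 3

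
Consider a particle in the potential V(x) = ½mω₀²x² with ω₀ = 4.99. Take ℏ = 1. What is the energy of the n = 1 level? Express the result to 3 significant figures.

Using E_n = (n + ½)ℏω₀: E_1 = 1.5 × 4.99 = 7.485.

E = 7.49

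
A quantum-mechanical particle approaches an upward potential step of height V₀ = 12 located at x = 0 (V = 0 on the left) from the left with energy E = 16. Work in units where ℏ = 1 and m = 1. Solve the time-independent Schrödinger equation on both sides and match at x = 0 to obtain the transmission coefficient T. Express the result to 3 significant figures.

The wavenumbers are k₁ = √(2mE)/ℏ = 5.657 on the left and k₂ = √(2m(E − V₀))/ℏ = 2.828 on the right.
Matching ψ and ψ′ at x = 0 gives r = (k₁ − k₂)/(k₁ + k₂), so R = r² = 0.1111 and T = 1 − R = 0.8889.

T = 0.889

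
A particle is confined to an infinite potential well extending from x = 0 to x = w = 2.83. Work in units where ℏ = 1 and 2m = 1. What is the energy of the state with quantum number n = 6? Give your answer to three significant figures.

The infinite-well eigenfunctions ψ_n = √(2/w) sin(nπx/w) vanish at both walls, giving E_n = n²π²ℏ²/(2mw²).
E_6 = 6² × π² / (2 × 0.5 × 2.83²) = 44.36.

E = 44.4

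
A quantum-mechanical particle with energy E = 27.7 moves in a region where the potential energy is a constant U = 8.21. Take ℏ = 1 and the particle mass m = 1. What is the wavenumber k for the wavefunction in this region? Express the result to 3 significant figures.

k = 6.24

With E > U the solution is oscillatory, ψ ∝ e^{±ikx} with k = √(2m(E − U))/ℏ.
k = √(2 × 1 × 19.49) = 6.243.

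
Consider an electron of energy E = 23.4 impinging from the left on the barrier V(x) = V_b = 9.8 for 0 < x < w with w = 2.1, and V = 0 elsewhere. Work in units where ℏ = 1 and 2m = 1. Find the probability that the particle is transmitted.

Above the barrier the interior wavenumber is k₂ = √(2m(E − V_b))/ℏ = 3.688, giving phase k₂w = 7.744.
T = [1 + V_b² sin²(k₂w) / (4E(E − V_b))]⁻¹ = 1/1.075 = 0.931.

T = 0.931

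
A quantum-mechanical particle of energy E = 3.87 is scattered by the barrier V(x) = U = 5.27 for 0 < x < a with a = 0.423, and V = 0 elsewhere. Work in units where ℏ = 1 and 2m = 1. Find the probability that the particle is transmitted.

T = 0.741

Since E < U the interior solution is evanescent with decay constant κ = √(2m(U − E))/ℏ = 1.183.
κa = 0.5005, sinh(κa) = 0.5217.
The exact tunnelling result is T⁻¹ = 1 + U² sinh²(κa) / [4E(U − E)] = 1.349, so T = 0.741.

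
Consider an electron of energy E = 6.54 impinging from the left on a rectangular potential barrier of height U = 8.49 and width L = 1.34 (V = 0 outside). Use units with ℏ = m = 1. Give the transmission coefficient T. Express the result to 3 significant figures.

Since E < U the interior solution is evanescent with decay constant κ = √(2m(U − E))/ℏ = 1.975.
κL = 2.646, sinh(κL) = 7.015.
The exact tunnelling result is T⁻¹ = 1 + U² sinh²(κL) / [4E(U − E)] = 70.54, so T = 0.0142.

T = 0.0142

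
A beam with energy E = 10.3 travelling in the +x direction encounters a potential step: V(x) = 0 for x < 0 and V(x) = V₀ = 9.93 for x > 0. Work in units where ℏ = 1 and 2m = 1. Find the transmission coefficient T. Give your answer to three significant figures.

T = 0.536

On each side the TISE gives plane waves with k = √(2m(E − V))/ℏ: k₁ = √(2·½·10.3) = 3.209, k₂ = √(2·½·0.37) = 0.6083.
Matching ψ and ψ′ at x = 0 gives r = (k₁ − k₂)/(k₁ + k₂), so R = r² = 0.4642 and T = 1 − R = 0.5358.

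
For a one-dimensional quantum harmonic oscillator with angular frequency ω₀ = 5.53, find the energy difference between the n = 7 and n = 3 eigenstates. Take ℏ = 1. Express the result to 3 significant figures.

ΔE = 22.1

E_n = ℏω₀(n + ½), so ΔE = (7 − 3) ℏω₀ = 4 × 5.53 = 22.12.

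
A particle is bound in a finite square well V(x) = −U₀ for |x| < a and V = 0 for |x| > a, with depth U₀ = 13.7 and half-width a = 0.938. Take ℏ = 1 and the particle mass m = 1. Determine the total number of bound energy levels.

The dimensionless depth is z₀ = a√(2mU₀)/ℏ = 0.938 × √(27.40) = 4.910.
A new bound state (alternating even/odd) appears each time z₀ passes a multiple of π/2, so N = ⌊2z₀/π⌋ + 1 = ⌊3.126⌋ + 1 = 4.

N = 4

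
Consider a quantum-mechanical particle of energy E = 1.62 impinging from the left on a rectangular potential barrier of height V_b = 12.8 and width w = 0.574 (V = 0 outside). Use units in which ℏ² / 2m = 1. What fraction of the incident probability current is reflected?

E < V_b: inside the barrier ψ ∝ e^{±κx} with κ = √(2m(V_b − E))/ℏ = 3.344.
κw = 1.919, sinh(κw) = 3.335.
The exact tunnelling result is T⁻¹ = 1 + V_b² sinh²(κw) / [4E(V_b − E)] = 26.15, so T = 0.0382.
R = 1 − T = 0.962.

R = 0.962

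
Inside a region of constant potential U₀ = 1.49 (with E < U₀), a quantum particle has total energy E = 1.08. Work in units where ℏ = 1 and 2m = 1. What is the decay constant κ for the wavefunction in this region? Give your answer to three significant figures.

κ = 0.640

Since E < U₀ the TISE in this region is ψ'' = κ²ψ with κ = √(2m(U₀ − E))/ℏ.
κ = √(2 × 0.5 × 0.41) = 0.6403.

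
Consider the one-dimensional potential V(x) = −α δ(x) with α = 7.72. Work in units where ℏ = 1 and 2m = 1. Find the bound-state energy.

E = -14.9

For x ≠ 0 the bound state is ψ ∝ e^{−κ|x|}; integrating the TISE across the delta gives the cusp condition 2κ = 2mα/ℏ², so κ = 3.860.
Then E = −ℏ²κ²/(2m) = −mα²/(2ℏ²) = -14.90.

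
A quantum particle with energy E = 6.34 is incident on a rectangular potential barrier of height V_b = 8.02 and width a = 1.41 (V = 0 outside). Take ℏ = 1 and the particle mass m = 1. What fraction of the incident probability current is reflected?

R = 0.985

Since E < V_b the interior solution is evanescent with decay constant κ = √(2m(V_b − E))/ℏ = 1.833.
κa = 2.585, sinh(κa) = 6.591.
Matching ψ, ψ′ at both faces gives T = [1 + V_b² sinh²(κa) / (4E(V_b − E))]⁻¹ = 1/66.59 = 0.0150.
R = 1 − T = 0.985.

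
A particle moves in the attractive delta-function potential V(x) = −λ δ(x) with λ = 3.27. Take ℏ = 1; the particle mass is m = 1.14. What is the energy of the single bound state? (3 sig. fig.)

E = -6.09

For x ≠ 0 the bound state is ψ ∝ e^{−κ|x|}; integrating the TISE across the delta gives the cusp condition 2κ = 2mλ/ℏ², so κ = 3.728.
Then E = −ℏ²κ²/(2m) = −mλ²/(2ℏ²) = -6.095.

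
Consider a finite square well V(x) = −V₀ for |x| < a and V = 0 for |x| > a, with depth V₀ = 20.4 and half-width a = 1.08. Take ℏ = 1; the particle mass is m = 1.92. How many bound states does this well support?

N = 7

The dimensionless depth is z₀ = a√(2mV₀)/ℏ = 1.08 × √(78.34) = 9.559.
A new bound state (alternating even/odd) appears each time z₀ passes a multiple of π/2, so N = ⌊2z₀/π⌋ + 1 = ⌊6.085⌋ + 1 = 7.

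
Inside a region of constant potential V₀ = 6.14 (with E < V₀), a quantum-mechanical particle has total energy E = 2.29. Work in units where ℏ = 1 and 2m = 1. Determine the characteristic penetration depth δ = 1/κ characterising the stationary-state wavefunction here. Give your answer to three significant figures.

δ = 0.510

Since E < V₀ the TISE in this region is ψ'' = κ²ψ with κ = √(2m(V₀ − E))/ℏ.
κ = √(2 × 0.5 × 3.85) = 1.962. The penetration depth is δ = 1/κ = 0.510.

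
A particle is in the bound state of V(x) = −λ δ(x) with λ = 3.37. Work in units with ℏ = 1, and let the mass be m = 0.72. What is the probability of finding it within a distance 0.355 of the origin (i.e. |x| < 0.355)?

P = 0.821

The normalised bound state is ψ = √κ e^{−κ|x|} with κ = mλ/ℏ² = 2.426.
P(|x| < d) = ∫_{−d}^{d} κ e^{−2κ|x|} dx = 1 − e^{−2κd} = 1 − e^{−1.723} = 0.8214.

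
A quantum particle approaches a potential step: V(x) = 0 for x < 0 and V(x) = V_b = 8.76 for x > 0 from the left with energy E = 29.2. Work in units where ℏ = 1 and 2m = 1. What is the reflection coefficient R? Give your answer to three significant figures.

The wavenumbers are k₁ = √(2mE)/ℏ = 5.404 on the left and k₂ = √(2m(E − V_b))/ℏ = 4.521 on the right.
Matching ψ and ψ′ at x = 0 gives r = (k₁ − k₂)/(k₁ + k₂), so R = r² = 0.007909 and T = 1 − R = 0.9921.

R = 0.00791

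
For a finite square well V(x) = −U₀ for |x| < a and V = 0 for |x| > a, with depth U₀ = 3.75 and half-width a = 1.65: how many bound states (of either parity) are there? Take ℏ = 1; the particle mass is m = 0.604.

N = 3

The dimensionless depth is z₀ = a√(2mU₀)/ℏ = 1.65 × √(4.530) = 3.512.
The even/odd transcendental equations gain one root per π/2 in z₀, giving N = 1 + ⌊2z₀/π⌋ = 1 + ⌊2.236⌋ = 3.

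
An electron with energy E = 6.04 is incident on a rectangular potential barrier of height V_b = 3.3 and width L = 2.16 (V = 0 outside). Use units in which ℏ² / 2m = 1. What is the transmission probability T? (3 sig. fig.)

E > V_b: inside the barrier k₂ = √(2m(E − V_b))/ℏ = 1.655, k₂L = 3.575.
Matching at both interfaces gives T⁻¹ = 1 + V_b² sin²(k₂L) / [4E(E − V_b)] = 1.029, hence T = 0.972.

T = 0.972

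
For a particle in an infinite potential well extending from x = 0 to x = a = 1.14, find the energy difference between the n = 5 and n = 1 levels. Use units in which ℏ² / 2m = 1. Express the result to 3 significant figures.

ΔE = 182

E_n = n²π²ℏ²/(2ma²), so ΔE = (5² − 1²) π²ℏ²/(2ma²).
ΔE = 24 × π² / (2 × 0.5 × 1.14²) = 182.3.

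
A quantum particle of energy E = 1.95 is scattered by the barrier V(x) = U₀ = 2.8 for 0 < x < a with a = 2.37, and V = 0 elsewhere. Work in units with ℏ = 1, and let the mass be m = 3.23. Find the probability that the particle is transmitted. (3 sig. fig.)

Since E < U₀ the interior solution is evanescent with decay constant κ = √(2m(U₀ − E))/ℏ = 2.343.
κa = 5.554, sinh(κa) = 129.1.
The exact tunnelling result is T⁻¹ = 1 + U₀² sinh²(κa) / [4E(U₀ − E)] = 19700, so T = 0.0000508.

T = 0.0000508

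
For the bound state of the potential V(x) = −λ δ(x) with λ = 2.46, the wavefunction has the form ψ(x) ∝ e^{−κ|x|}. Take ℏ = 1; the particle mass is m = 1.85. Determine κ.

κ = 4.55

Integrate −(ℏ²/2m)ψ'' − λδ(x)ψ = Eψ from −ε to +ε: the ψ'' term gives ψ'(0⁺) − ψ'(0⁻) and the δ term gives −(2mλ/ℏ²)ψ(0).
With ψ ∝ e^{−κ|x|} this yields −2κ = −2mλ/ℏ², so κ = mλ/ℏ² = 4.551.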